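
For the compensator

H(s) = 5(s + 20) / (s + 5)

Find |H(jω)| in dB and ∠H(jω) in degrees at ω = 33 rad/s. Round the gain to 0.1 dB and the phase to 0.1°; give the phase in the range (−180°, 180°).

15.2 dB, -22.6°

At s = jω = j33:
zero (s+20): 20 + j33 → |·| = √(20²+33²) = √1489 ≈ 38.588, ∠ = arctan(33/20) ≈ 58.78°
pole (s+5): 5 + j33 → |·| = √(5²+33²) = √1114 ≈ 33.377, ∠ = arctan(33/5) ≈ 81.38°
|H| = 5 · 38.588 / 33.377 ≈ 5.7806
Gain = 20 log₁₀(5.7806) ≈ 15.24 dB
∠H = 58.78° − 81.38° = -22.60°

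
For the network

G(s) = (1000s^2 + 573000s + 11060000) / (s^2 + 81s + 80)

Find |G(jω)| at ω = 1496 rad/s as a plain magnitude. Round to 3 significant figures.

Substitute s = j1496:
Numerator: 1000(j1496)^2 + 573000(j1496) + 11060000 = -2226956000 + j857208000
Denominator: (j1496)^2 + 81(j1496) + 80 = -2237936 + j121176
|N| = √(2226956000² + 857208000²) ≈ 2.3862e+09, ∠N ≈ 158.95°
|D| = √(2237936² + 121176²) ≈ 2.2412e+06, ∠D ≈ 176.90°
|G| = 2.3862e+09 / 2.2412e+06 ≈ 1064.7

1.06e+03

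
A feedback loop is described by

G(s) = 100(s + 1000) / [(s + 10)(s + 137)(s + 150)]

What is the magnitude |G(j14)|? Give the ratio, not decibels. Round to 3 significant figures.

0.280

At s = jω = j14:
zero (s+1000): 1000 + j14 → |·| = √(1000²+14²) = √1000196 ≈ 1000.1, ∠ = arctan(14/1000) ≈ 0.80°
pole (s+10): 10 + j14 → |·| = √(10²+14²) = √296 ≈ 17.205, ∠ = arctan(14/10) ≈ 54.46°
pole (s+137): 137 + j14 → |·| = √(137²+14²) = √18965 ≈ 137.71, ∠ = arctan(14/137) ≈ 5.83°
pole (s+150): 150 + j14 → |·| = √(150²+14²) = √22696 ≈ 150.65, ∠ = arctan(14/150) ≈ 5.33°
|G| = 100 · 1000.1 / 3.5694e+05 ≈ 0.28019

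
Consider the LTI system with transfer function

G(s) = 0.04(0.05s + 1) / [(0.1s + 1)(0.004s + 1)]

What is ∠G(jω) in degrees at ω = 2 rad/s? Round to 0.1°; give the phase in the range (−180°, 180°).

At ω = 2 rad/s:
zero (1 + j2·0.05) = 1 + j0.1 → |·| ≈ 1.005, ∠ ≈ 5.71°
pole (1 + j2·0.1) = 1 + j0.2 → |·| ≈ 1.0198, ∠ ≈ 11.31°
pole (1 + j2·0.004) = 1 + j0.008 → |·| ≈ 1, ∠ ≈ 0.46°
∠G = (5.71°) − (11.31° + 0.46°) = -6.06°

-6.1°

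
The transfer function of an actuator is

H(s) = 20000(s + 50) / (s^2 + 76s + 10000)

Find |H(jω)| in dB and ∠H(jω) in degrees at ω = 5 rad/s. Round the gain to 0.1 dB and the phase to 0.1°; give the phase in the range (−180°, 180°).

At s = jω = j5:
zero (s+50): 50 + j5 → |·| = √(50²+5²) = √2525 ≈ 50.249, ∠ = arctan(5/50) ≈ 5.71°
quadratic: (j5)² + 76·j5 + 10000 = 9975 + j380 → |·| ≈ 9982.2, ∠ ≈ 2.18°
|H| = 20000 · 50.249 / 9982.2 ≈ 100.68
Gain = 20 log₁₀(100.68) ≈ 40.06 dB
∠H = 5.71° − 2.18° = 3.53°

40.1 dB, 3.5°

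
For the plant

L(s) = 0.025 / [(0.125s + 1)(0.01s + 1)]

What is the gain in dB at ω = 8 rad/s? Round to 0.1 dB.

At ω = 8 rad/s:
pole (1 + j8·0.125) = 1 + j1 → |·| ≈ 1.4142, ∠ ≈ 45.00°
pole (1 + j8·0.01) = 1 + j0.08 → |·| ≈ 1.0032, ∠ ≈ 4.57°
|L| = 0.025 · 1 / (1.4142 · 1.0032) ≈ 0.017621
Gain = 20 log₁₀(0.017621) ≈ -35.08 dB

-35.1 dB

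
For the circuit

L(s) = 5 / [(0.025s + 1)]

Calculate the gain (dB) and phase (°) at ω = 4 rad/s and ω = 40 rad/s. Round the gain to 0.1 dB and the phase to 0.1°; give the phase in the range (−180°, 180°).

At ω = 4 rad/s:
pole (1 + j4·0.025) = 1 + j0.1 → |·| ≈ 1.005, ∠ ≈ 5.71°
|L| = 5 · 1 / (1.005) ≈ 4.9751
Gain = 20 log₁₀(4.9751) ≈ 13.94 dB
∠L = (0°) − (5.71°) = -5.71°

At ω = 40 rad/s:
pole (1 + j40·0.025) = 1 + j1 → |·| ≈ 1.4142, ∠ ≈ 45.00°
|L| = 5 · 1 / (1.4142) ≈ 3.5356
Gain = 20 log₁₀(3.5356) ≈ 10.97 dB
∠L = (0°) − (45.00°) = -45.00°

ω = 4: 13.9 dB, -5.7°; ω = 40: 11.0 dB, -45.0°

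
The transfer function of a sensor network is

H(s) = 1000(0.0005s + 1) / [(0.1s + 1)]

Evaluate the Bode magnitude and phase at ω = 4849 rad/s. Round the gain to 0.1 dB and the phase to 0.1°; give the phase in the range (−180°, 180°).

At ω = 4849 rad/s:
zero (1 + j4849·0.0005) = 1 + j2.4245 → |·| ≈ 2.6226, ∠ ≈ 67.59°
pole (1 + j4849·0.1) = 1 + j484.9 → |·| ≈ 484.9, ∠ ≈ 89.88°
|H| = 1000 · 2.6226 / (484.9) ≈ 5.4085
Gain = 20 log₁₀(5.4085) ≈ 14.66 dB
∠H = (67.59°) − (89.88°) = -22.29°

14.7 dB, -22.3°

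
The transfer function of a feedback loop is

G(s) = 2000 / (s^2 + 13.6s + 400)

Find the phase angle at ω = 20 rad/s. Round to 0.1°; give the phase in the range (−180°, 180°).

At s = jω = j20:
quadratic: (j20)² + 13.6·j20 + 400 = 0 + j272 → |·| ≈ 272, ∠ ≈ 90.00°
∠G = 0.00° − 90.00° = -90.00°

-90.0°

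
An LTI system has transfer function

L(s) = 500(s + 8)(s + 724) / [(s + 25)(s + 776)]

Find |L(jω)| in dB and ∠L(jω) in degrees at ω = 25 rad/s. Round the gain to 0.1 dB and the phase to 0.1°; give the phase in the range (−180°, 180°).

50.8 dB, 27.4°

At s = jω = j25:
zero (s+8): 8 + j25 → |·| = √(8²+25²) = √689 ≈ 26.249, ∠ = arctan(25/8) ≈ 72.26°
zero (s+724): 724 + j25 → |·| = √(724²+25²) = √524801 ≈ 724.43, ∠ = arctan(25/724) ≈ 1.98°
pole (s+25): 25 + j25 → |·| = √(25²+25²) = √1250 ≈ 35.355, ∠ = arctan(25/25) ≈ 45.00°
pole (s+776): 776 + j25 → |·| = √(776²+25²) = √602801 ≈ 776.4, ∠ = arctan(25/776) ≈ 1.85°
|L| = 500 · 19016 / 27450 ≈ 346.38
Gain = 20 log₁₀(346.38) ≈ 50.79 dB
∠L = 74.24° − 46.85° = 27.39°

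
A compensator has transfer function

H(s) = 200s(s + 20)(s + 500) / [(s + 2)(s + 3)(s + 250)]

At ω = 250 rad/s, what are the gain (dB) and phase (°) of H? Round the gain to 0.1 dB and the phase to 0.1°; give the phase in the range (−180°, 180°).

At s = jω = j250:
zero (s+20): 20 + j250 → |·| = √(20²+250²) = √62900 ≈ 250.8, ∠ = arctan(250/20) ≈ 85.43°
zero (s+500): 500 + j250 → |·| = √(500²+250²) = √312500 ≈ 559.02, ∠ = arctan(250/500) ≈ 26.57°
zero at origin: s = j250 → |·| = 250, ∠ = 90.00°
pole (s+2): 2 + j250 → |·| = √(2²+250²) = √62504 ≈ 250.01, ∠ = arctan(250/2) ≈ 89.54°
pole (s+3): 3 + j250 → |·| = √(3²+250²) = √62509 ≈ 250.02, ∠ = arctan(250/3) ≈ 89.31°
pole (s+250): 250 + j250 → |·| = √(250²+250²) = √125000 ≈ 353.55, ∠ = arctan(250/250) ≈ 45.00°
|H| = 200 · 3.5051e+07 / 2.21e+07 ≈ 317.2
Gain = 20 log₁₀(317.2) ≈ 50.03 dB
∠H = 202.00° − 223.85° = -21.85°

50.0 dB, -21.9°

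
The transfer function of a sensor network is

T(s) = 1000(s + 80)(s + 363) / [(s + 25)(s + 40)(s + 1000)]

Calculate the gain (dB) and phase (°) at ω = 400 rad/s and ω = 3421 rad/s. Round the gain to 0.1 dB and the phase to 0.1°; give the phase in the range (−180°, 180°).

At s = jω = j400:
zero (s+80): 80 + j400 → |·| = √(80²+400²) = √166400 ≈ 407.92, ∠ = arctan(400/80) ≈ 78.69°
zero (s+363): 363 + j400 → |·| = √(363²+400²) = √291769 ≈ 540.16, ∠ = arctan(400/363) ≈ 47.78°
pole (s+25): 25 + j400 → |·| = √(25²+400²) = √160625 ≈ 400.78, ∠ = arctan(400/25) ≈ 86.42°
pole (s+40): 40 + j400 → |·| = √(40²+400²) = √161600 ≈ 402, ∠ = arctan(400/40) ≈ 84.29°
pole (s+1000): 1000 + j400 → |·| = √(1000²+400²) = √1160000 ≈ 1077, ∠ = arctan(400/1000) ≈ 21.80°
|T| = 1000 · 2.2034e+05 / 1.7352e+08 ≈ 1.2698
Gain = 20 log₁₀(1.2698) ≈ 2.07 dB
∠T = 126.47° − 192.51° = -66.04°

At s = jω = j3421:
zero (s+80): 80 + j3421 → |·| = √(80²+3421²) = √11709641 ≈ 3421.9, ∠ = arctan(3421/80) ≈ 88.66°
zero (s+363): 363 + j3421 → |·| = √(363²+3421²) = √11835010 ≈ 3440.2, ∠ = arctan(3421/363) ≈ 83.94°
pole (s+25): 25 + j3421 → |·| = √(25²+3421²) = √11703866 ≈ 3421.1, ∠ = arctan(3421/25) ≈ 89.58°
pole (s+40): 40 + j3421 → |·| = √(40²+3421²) = √11704841 ≈ 3421.2, ∠ = arctan(3421/40) ≈ 89.33°
pole (s+1000): 1000 + j3421 → |·| = √(1000²+3421²) = √12703241 ≈ 3564.2, ∠ = arctan(3421/1000) ≈ 73.71°
|T| = 1000 · 1.1772e+07 / 4.1716e+10 ≈ 0.28219
Gain = 20 log₁₀(0.28219) ≈ -10.99 dB
∠T = 172.60° − 252.62° = -80.02°

ω = 400: 2.1 dB, -66.0°; ω = 3421: -11.0 dB, -80.0°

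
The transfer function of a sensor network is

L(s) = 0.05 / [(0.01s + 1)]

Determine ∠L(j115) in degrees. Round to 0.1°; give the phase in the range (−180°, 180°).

At ω = 115 rad/s:
pole (1 + j115·0.01) = 1 + j1.15 → |·| ≈ 1.524, ∠ ≈ 48.99°
∠L = (0°) − (48.99°) = -48.99°

-49.0°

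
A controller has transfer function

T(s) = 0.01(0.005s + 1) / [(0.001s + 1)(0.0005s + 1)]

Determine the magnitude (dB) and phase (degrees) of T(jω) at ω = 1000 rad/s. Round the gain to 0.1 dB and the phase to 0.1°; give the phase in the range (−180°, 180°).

-29.8 dB, 7.1°

At ω = 1000 rad/s:
zero (1 + j1000·0.005) = 1 + j5 → |·| ≈ 5.099, ∠ ≈ 78.69°
pole (1 + j1000·0.001) = 1 + j1 → |·| ≈ 1.4142, ∠ ≈ 45.00°
pole (1 + j1000·0.0005) = 1 + j0.5 → |·| ≈ 1.118, ∠ ≈ 26.57°
|T| = 0.01 · 5.099 / (1.4142 · 1.118) ≈ 0.03225
Gain = 20 log₁₀(0.03225) ≈ -29.83 dB
∠T = (78.69°) − (45.00° + 26.57°) = 7.12°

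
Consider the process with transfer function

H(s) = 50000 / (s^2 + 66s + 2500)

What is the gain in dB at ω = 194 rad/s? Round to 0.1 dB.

At s = jω = j194:
quadratic: (j194)² + 66·j194 + 2500 = -35136 + j12804 → |·| ≈ 37396, ∠ ≈ 159.98°
|H| = 50000 / 37396 ≈ 1.337
Gain = 20 log₁₀(1.337) ≈ 2.52 dB

2.5 dB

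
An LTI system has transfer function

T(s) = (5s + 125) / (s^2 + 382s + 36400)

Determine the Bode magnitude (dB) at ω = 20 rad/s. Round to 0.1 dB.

Substitute s = j20:
Numerator: 5(j20) + 125 = 125 + j100
Denominator: (j20)^2 + 382(j20) + 36400 = 36000 + j7640
|N| = √(125² + 100²) ≈ 160.08, ∠N ≈ 38.66°
|D| = √(36000² + 7640²) ≈ 36802, ∠D ≈ 11.98°
|T| = 160.08 / 36802 ≈ 0.0043498
Gain = 20 log₁₀(0.0043498) ≈ -47.23 dB

-47.2 dB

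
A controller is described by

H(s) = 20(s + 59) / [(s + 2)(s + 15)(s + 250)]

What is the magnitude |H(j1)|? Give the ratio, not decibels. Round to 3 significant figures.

0.140

At s = jω = j1:
zero (s+59): 59 + j1 → |·| = √(59²+1²) = √3482 ≈ 59.008, ∠ = arctan(1/59) ≈ 0.97°
pole (s+2): 2 + j1 → |·| = √(2²+1²) = √5 ≈ 2.2361, ∠ = arctan(1/2) ≈ 26.57°
pole (s+15): 15 + j1 → |·| = √(15²+1²) = √226 ≈ 15.033, ∠ = arctan(1/15) ≈ 3.81°
pole (s+250): 250 + j1 → |·| = √(250²+1²) = √62501 ≈ 250, ∠ = arctan(1/250) ≈ 0.23°
|H| = 20 · 59.008 / 8403.8 ≈ 0.14043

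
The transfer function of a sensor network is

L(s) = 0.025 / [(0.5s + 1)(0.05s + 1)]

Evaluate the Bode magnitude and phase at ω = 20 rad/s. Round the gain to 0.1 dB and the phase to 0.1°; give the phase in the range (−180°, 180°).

-55.1 dB, -129.3°

At ω = 20 rad/s:
pole (1 + j20·0.5) = 1 + j10 → |·| ≈ 10.05, ∠ ≈ 84.29°
pole (1 + j20·0.05) = 1 + j1 → |·| ≈ 1.4142, ∠ ≈ 45.00°
|L| = 0.025 · 1 / (10.05 · 1.4142) ≈ 0.001759
Gain = 20 log₁₀(0.001759) ≈ -55.09 dB
∠L = (0°) − (84.29° + 45.00°) = -129.29°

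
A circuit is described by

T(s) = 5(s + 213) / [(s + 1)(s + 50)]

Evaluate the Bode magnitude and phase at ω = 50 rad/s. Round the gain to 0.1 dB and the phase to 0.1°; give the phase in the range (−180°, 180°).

At s = jω = j50:
zero (s+213): 213 + j50 → |·| = √(213²+50²) = √47869 ≈ 218.79, ∠ = arctan(50/213) ≈ 13.21°
pole (s+1): 1 + j50 → |·| = √(1²+50²) = √2501 ≈ 50.01, ∠ = arctan(50/1) ≈ 88.85°
pole (s+50): 50 + j50 → |·| = √(50²+50²) = √5000 ≈ 70.711, ∠ = arctan(50/50) ≈ 45.00°
|T| = 5 · 218.79 / 3536.3 ≈ 0.30935
Gain = 20 log₁₀(0.30935) ≈ -10.19 dB
∠T = 13.21° − 133.85° = -120.64°

-10.2 dB, -120.6°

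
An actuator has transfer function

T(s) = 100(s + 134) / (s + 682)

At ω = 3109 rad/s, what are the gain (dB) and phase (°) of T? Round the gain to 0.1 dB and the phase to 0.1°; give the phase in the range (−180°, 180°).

At s = jω = j3109:
zero (s+134): 134 + j3109 → |·| = √(134²+3109²) = √9683837 ≈ 3111.9, ∠ = arctan(3109/134) ≈ 87.53°
pole (s+682): 682 + j3109 → |·| = √(682²+3109²) = √10131005 ≈ 3182.9, ∠ = arctan(3109/682) ≈ 77.63°
|T| = 100 · 3111.9 / 3182.9 ≈ 97.769
Gain = 20 log₁₀(97.769) ≈ 39.80 dB
∠T = 87.53° − 77.63° = 9.90°

39.8 dB, 9.9°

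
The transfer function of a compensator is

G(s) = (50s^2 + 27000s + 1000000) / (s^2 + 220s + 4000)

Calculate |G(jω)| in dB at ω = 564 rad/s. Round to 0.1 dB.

36.0 dB

Substitute s = j564:
Numerator: 50(j564)^2 + 27000(j564) + 1000000 = -14904800 + j15228000
Denominator: (j564)^2 + 220(j564) + 4000 = -314096 + j124080
|N| = √(14904800² + 15228000²) ≈ 2.1308e+07, ∠N ≈ 134.39°
|D| = √(314096² + 124080²) ≈ 3.3772e+05, ∠D ≈ 158.44°
|G| = 2.1308e+07 / 3.3772e+05 ≈ 63.094
Gain = 20 log₁₀(63.094) ≈ 36.00 dB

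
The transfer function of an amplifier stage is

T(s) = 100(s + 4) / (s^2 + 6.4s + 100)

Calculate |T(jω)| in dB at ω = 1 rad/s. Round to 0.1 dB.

At s = jω = j1:
zero (s+4): 4 + j1 → |·| = √(4²+1²) = √17 ≈ 4.1231, ∠ = arctan(1/4) ≈ 14.04°
quadratic: (j1)² + 6.4·j1 + 100 = 99 + j6.4 → |·| ≈ 99.207, ∠ ≈ 3.70°
|T| = 100 · 4.1231 / 99.207 ≈ 4.1561
Gain = 20 log₁₀(4.1561) ≈ 12.37 dB

12.4 dB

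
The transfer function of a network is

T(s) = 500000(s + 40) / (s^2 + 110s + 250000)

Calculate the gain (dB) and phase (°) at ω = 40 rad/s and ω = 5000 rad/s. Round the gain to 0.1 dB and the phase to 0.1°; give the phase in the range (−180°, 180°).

At s = jω = j40:
zero (s+40): 40 + j40 → |·| = √(40²+40²) = √3200 ≈ 56.569, ∠ = arctan(40/40) ≈ 45.00°
quadratic: (j40)² + 110·j40 + 250000 = 248400 + j4400 → |·| ≈ 2.4844e+05, ∠ ≈ 1.01°
|T| = 500000 · 56.569 / 2.4844e+05 ≈ 113.85
Gain = 20 log₁₀(113.85) ≈ 41.13 dB
∠T = 45.00° − 1.01° = 43.99°

At s = jω = j5000:
zero (s+40): 40 + j5000 → |·| = √(40²+5000²) = √25001600 ≈ 5000.2, ∠ = arctan(5000/40) ≈ 89.54°
quadratic: (j5000)² + 110·j5000 + 250000 = -24750000 + j550000 → |·| ≈ 2.4756e+07, ∠ ≈ 178.73°
|T| = 500000 · 5000.2 / 2.4756e+07 ≈ 100.99
Gain = 20 log₁₀(100.99) ≈ 40.09 dB
∠T = 89.54° − 178.73° = -89.19°

ω = 40: 41.1 dB, 44.0°; ω = 5000: 40.1 dB, -89.2°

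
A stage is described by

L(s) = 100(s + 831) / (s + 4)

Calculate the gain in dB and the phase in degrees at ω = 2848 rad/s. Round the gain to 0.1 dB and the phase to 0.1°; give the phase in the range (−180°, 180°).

40.4 dB, -16.2°

At s = jω = j2848:
zero (s+831): 831 + j2848 → |·| = √(831²+2848²) = √8801665 ≈ 2966.8, ∠ = arctan(2848/831) ≈ 73.73°
pole (s+4): 4 + j2848 → |·| = √(4²+2848²) = √8111120 ≈ 2848, ∠ = arctan(2848/4) ≈ 89.92°
|L| = 100 · 2966.8 / 2848 ≈ 104.17
Gain = 20 log₁₀(104.17) ≈ 40.35 dB
∠L = 73.73° − 89.92° = -16.19°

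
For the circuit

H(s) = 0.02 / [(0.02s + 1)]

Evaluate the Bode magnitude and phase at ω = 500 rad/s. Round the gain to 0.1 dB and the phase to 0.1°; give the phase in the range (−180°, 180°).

-54.0 dB, -84.3°

At ω = 500 rad/s:
pole (1 + j500·0.02) = 1 + j10 → |·| ≈ 10.05, ∠ ≈ 84.29°
|H| = 0.02 · 1 / (10.05) ≈ 0.00199
Gain = 20 log₁₀(0.00199) ≈ -54.02 dB
∠H = (0°) − (84.29°) = -84.29°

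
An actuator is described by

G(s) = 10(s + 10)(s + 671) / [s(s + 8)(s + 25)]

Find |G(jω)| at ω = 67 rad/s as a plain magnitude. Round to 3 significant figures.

1.41

At s = jω = j67:
zero (s+10): 10 + j67 → |·| = √(10²+67²) = √4589 ≈ 67.742, ∠ = arctan(67/10) ≈ 81.51°
zero (s+671): 671 + j67 → |·| = √(671²+67²) = √454730 ≈ 674.34, ∠ = arctan(67/671) ≈ 5.70°
pole (s+8): 8 + j67 → |·| = √(8²+67²) = √4553 ≈ 67.476, ∠ = arctan(67/8) ≈ 83.19°
pole (s+25): 25 + j67 → |·| = √(25²+67²) = √5114 ≈ 71.512, ∠ = arctan(67/25) ≈ 69.54°
pole at origin: |s| = 67, ∠ = 90.00° (in denominator)
|G| = 10 · 45681 / 3.233e+05 ≈ 1.413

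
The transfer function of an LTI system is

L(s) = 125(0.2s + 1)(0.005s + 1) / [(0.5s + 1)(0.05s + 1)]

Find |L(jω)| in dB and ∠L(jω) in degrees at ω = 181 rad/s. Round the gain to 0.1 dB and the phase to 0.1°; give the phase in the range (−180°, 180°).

At ω = 181 rad/s:
zero (1 + j181·0.2) = 1 + j36.2 → |·| ≈ 36.214, ∠ ≈ 88.42°
zero (1 + j181·0.005) = 1 + j0.905 → |·| ≈ 1.3487, ∠ ≈ 42.15°
pole (1 + j181·0.5) = 1 + j90.5 → |·| ≈ 90.506, ∠ ≈ 89.37°
pole (1 + j181·0.05) = 1 + j9.05 → |·| ≈ 9.1051, ∠ ≈ 83.69°
|L| = 125 · 36.214 · 1.3487 / (90.506 · 9.1051) ≈ 7.4087
Gain = 20 log₁₀(7.4087) ≈ 17.39 dB
∠L = (88.42° + 42.15°) − (89.37° + 83.69°) = -42.49°

17.4 dB, -42.5°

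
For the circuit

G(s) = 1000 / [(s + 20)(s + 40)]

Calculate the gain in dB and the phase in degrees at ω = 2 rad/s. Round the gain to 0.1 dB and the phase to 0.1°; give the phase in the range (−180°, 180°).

At s = jω = j2:
pole (s+20): 20 + j2 → |·| = √(20²+2²) = √404 ≈ 20.1, ∠ = arctan(2/20) ≈ 5.71°
pole (s+40): 40 + j2 → |·| = √(40²+2²) = √1604 ≈ 40.05, ∠ = arctan(2/40) ≈ 2.86°
|G| = 1000 / 805 ≈ 1.2422
Gain = 20 log₁₀(1.2422) ≈ 1.88 dB
∠G = 0.00° − 8.57° = -8.57°

1.9 dB, -8.6°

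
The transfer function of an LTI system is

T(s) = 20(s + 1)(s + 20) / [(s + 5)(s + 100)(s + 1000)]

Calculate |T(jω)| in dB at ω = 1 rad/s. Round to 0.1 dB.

At s = jω = j1:
zero (s+1): 1 + j1 → |·| = √(1²+1²) = √2 ≈ 1.4142, ∠ = arctan(1/1) ≈ 45.00°
zero (s+20): 20 + j1 → |·| = √(20²+1²) = √401 ≈ 20.025, ∠ = arctan(1/20) ≈ 2.86°
pole (s+5): 5 + j1 → |·| = √(5²+1²) = √26 ≈ 5.099, ∠ = arctan(1/5) ≈ 11.31°
pole (s+100): 100 + j1 → |·| = √(100²+1²) = √10001 ≈ 100, ∠ = arctan(1/100) ≈ 0.57°
pole (s+1000): 1000 + j1 → |·| = √(1000²+1²) = √1000001 ≈ 1000, ∠ = arctan(1/1000) ≈ 0.06°
|T| = 20 · 28.319 / 5.099e+05 ≈ 0.0011108
Gain = 20 log₁₀(0.0011108) ≈ -59.09 dB

-59.1 dB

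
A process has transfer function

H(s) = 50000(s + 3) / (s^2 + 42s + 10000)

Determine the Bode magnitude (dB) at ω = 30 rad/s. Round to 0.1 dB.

At s = jω = j30:
zero (s+3): 3 + j30 → |·| = √(3²+30²) = √909 ≈ 30.15, ∠ = arctan(30/3) ≈ 84.29°
quadratic: (j30)² + 42·j30 + 10000 = 9100 + j1260 → |·| ≈ 9186.8, ∠ ≈ 7.88°
|H| = 50000 · 30.15 / 9186.8 ≈ 164.09
Gain = 20 log₁₀(164.09) ≈ 44.30 dB

44.3 dB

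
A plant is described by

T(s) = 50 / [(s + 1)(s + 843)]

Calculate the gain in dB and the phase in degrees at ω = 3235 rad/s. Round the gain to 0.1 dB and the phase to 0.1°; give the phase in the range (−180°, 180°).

At s = jω = j3235:
pole (s+1): 1 + j3235 → |·| = √(1²+3235²) = √10465226 ≈ 3235, ∠ = arctan(3235/1) ≈ 89.98°
pole (s+843): 843 + j3235 → |·| = √(843²+3235²) = √11175874 ≈ 3343, ∠ = arctan(3235/843) ≈ 75.39°
|T| = 50 / 1.0815e+07 ≈ 4.6232e-06
Gain = 20 log₁₀(4.6232e-06) ≈ -106.70 dB
∠T = 0.00° − 165.37° = -165.37°

-106.7 dB, -165.4°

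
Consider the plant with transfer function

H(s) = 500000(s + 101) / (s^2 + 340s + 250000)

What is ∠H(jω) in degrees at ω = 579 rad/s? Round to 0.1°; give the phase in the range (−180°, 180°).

-33.3°

At s = jω = j579:
zero (s+101): 101 + j579 → |·| = √(101²+579²) = √345442 ≈ 587.74, ∠ = arctan(579/101) ≈ 80.10°
quadratic: (j579)² + 340·j579 + 250000 = -85241 + j196860 → |·| ≈ 2.1452e+05, ∠ ≈ 113.41°
∠H = 80.10° − 113.41° = -33.31°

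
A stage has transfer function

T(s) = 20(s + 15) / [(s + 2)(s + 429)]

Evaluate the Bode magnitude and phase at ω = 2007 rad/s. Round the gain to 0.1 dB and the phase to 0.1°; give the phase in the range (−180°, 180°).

At s = jω = j2007:
zero (s+15): 15 + j2007 → |·| = √(15²+2007²) = √4028274 ≈ 2007.1, ∠ = arctan(2007/15) ≈ 89.57°
pole (s+2): 2 + j2007 → |·| = √(2²+2007²) = √4028053 ≈ 2007, ∠ = arctan(2007/2) ≈ 89.94°
pole (s+429): 429 + j2007 → |·| = √(429²+2007²) = √4212090 ≈ 2052.3, ∠ = arctan(2007/429) ≈ 77.93°
|T| = 20 · 2007.1 / 4.119e+06 ≈ 0.0097456
Gain = 20 log₁₀(0.0097456) ≈ -40.22 dB
∠T = 89.57° − 167.87° = -78.30°

-40.2 dB, -78.3°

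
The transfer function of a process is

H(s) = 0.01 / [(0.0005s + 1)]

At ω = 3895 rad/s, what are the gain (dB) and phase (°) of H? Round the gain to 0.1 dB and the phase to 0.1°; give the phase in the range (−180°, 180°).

-46.8 dB, -62.8°

At ω = 3895 rad/s:
pole (1 + j3895·0.0005) = 1 + j1.9475 → |·| ≈ 2.1892, ∠ ≈ 62.82°
|H| = 0.01 · 1 / (2.1892) ≈ 0.0045679
Gain = 20 log₁₀(0.0045679) ≈ -46.81 dB
∠H = (0°) − (62.82°) = -62.82°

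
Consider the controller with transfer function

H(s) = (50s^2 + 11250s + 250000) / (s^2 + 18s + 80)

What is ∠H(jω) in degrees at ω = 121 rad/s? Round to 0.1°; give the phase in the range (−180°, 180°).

-62.0°

Substitute s = j121:
Numerator: 50(j121)^2 + 11250(j121) + 250000 = -482050 + j1361250
Denominator: (j121)^2 + 18(j121) + 80 = -14561 + j2178
|N| = √(482050² + 1361250²) ≈ 1.4441e+06, ∠N ≈ 109.50°
|D| = √(14561² + 2178²) ≈ 14723, ∠D ≈ 171.49°
∠H = 109.50° − 171.49° = -61.99°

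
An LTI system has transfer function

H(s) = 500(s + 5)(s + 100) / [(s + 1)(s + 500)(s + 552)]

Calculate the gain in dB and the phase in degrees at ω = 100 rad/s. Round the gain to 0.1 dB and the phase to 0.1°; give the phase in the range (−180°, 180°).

At s = jω = j100:
zero (s+5): 5 + j100 → |·| = √(5²+100²) = √10025 ≈ 100.12, ∠ = arctan(100/5) ≈ 87.14°
zero (s+100): 100 + j100 → |·| = √(100²+100²) = √20000 ≈ 141.42, ∠ = arctan(100/100) ≈ 45.00°
pole (s+1): 1 + j100 → |·| = √(1²+100²) = √10001 ≈ 100, ∠ = arctan(100/1) ≈ 89.43°
pole (s+500): 500 + j100 → |·| = √(500²+100²) = √260000 ≈ 509.9, ∠ = arctan(100/500) ≈ 11.31°
pole (s+552): 552 + j100 → |·| = √(552²+100²) = √314704 ≈ 560.98, ∠ = arctan(100/552) ≈ 10.27°
|H| = 500 · 14159 / 2.8604e+07 ≈ 0.2475
Gain = 20 log₁₀(0.2475) ≈ -12.13 dB
∠H = 132.14° − 111.01° = 21.13°

-12.1 dB, 21.1°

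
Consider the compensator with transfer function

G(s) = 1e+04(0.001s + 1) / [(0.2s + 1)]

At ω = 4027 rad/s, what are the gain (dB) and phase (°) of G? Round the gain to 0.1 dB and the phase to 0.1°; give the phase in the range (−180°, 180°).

At ω = 4027 rad/s:
zero (1 + j4027·0.001) = 1 + j4.027 → |·| ≈ 4.1493, ∠ ≈ 76.05°
pole (1 + j4027·0.2) = 1 + j805.4 → |·| ≈ 805.4, ∠ ≈ 89.93°
|G| = 1e+04 · 4.1493 / (805.4) ≈ 51.519
Gain = 20 log₁₀(51.519) ≈ 34.24 dB
∠G = (76.05°) − (89.93°) = -13.88°

34.2 dB, -13.9°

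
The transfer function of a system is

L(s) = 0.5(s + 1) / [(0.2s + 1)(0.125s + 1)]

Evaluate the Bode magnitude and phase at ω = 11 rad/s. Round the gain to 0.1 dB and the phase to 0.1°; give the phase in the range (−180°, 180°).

2.6 dB, -34.7°

At ω = 11 rad/s:
zero (1 + j11·1) = 1 + j11 → |·| ≈ 11.045, ∠ ≈ 84.81°
pole (1 + j11·0.2) = 1 + j2.2 → |·| ≈ 2.4166, ∠ ≈ 65.56°
pole (1 + j11·0.125) = 1 + j1.375 → |·| ≈ 1.7002, ∠ ≈ 53.97°
|L| = 0.5 · 11.045 / (2.4166 · 1.7002) ≈ 1.3441
Gain = 20 log₁₀(1.3441) ≈ 2.57 dB
∠L = (84.81°) − (65.56° + 53.97°) = -34.72°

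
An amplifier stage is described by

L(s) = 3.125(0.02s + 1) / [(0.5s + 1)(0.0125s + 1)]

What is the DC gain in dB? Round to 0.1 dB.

L(0) = 3.125 · 1 / 1 = 3.125
20 log₁₀(3.125) ≈ 9.90 dB

9.9 dB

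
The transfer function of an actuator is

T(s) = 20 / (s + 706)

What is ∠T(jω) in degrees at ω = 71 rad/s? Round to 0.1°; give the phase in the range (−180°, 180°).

At s = jω = j71:
pole (s+706): 706 + j71 → |·| = √(706²+71²) = √503477 ≈ 709.56, ∠ = arctan(71/706) ≈ 5.74°
∠T = 0.00° − 5.74° = -5.74°

-5.7°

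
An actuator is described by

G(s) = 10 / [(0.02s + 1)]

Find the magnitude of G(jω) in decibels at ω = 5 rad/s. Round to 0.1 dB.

20.0 dB

At ω = 5 rad/s:
pole (1 + j5·0.02) = 1 + j0.1 → |·| ≈ 1.005, ∠ ≈ 5.71°
|G| = 10 · 1 / (1.005) ≈ 9.9502
Gain = 20 log₁₀(9.9502) ≈ 19.96 dB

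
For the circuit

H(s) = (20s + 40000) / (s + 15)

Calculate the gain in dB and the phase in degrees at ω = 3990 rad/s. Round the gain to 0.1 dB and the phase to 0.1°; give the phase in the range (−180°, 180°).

27.0 dB, -26.4°

Substitute s = j3990:
Numerator: 20(j3990) + 40000 = 40000 + j79800
Denominator: (j3990) + 15 = 15 + j3990
|N| = √(40000² + 79800²) ≈ 89264, ∠N ≈ 63.38°
|D| = √(15² + 3990²) ≈ 3990, ∠D ≈ 89.78°
|H| = 89264 / 3990 ≈ 22.372
Gain = 20 log₁₀(22.372) ≈ 26.99 dB
∠H = 63.38° − 89.78° = -26.40°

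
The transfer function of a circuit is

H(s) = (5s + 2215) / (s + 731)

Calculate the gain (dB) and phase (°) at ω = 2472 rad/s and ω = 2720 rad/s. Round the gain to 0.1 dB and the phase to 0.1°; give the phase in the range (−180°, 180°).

ω = 2472: 13.8 dB, 6.3°; ω = 2720: 13.8 dB, 5.8°

Substitute s = j2472:
Numerator: 5(j2472) + 2215 = 2215 + j12360
Denominator: (j2472) + 731 = 731 + j2472
|N| = √(2215² + 12360²) ≈ 12557, ∠N ≈ 79.84°
|D| = √(731² + 2472²) ≈ 2577.8, ∠D ≈ 73.53°
|H| = 12557 / 2577.8 ≈ 4.8712
Gain = 20 log₁₀(4.8712) ≈ 13.75 dB
∠H = 79.84° − 73.53° = 6.31°

Substitute s = j2720:
Numerator: 5(j2720) + 2215 = 2215 + j13600
Denominator: (j2720) + 731 = 731 + j2720
|N| = √(2215² + 13600²) ≈ 13779, ∠N ≈ 80.75°
|D| = √(731² + 2720²) ≈ 2816.5, ∠D ≈ 74.96°
|H| = 13779 / 2816.5 ≈ 4.8922
Gain = 20 log₁₀(4.8922) ≈ 13.79 dB
∠H = 80.75° − 74.96° = 5.79°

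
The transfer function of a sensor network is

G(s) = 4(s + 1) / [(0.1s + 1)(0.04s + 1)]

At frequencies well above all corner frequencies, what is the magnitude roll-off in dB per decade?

Each pole contributes −20 dB/decade at high frequency; each zero contributes +20 dB/decade.
Net: 1 zero(s) − 2 pole(s) → -20 dB/decade.

-20 dB/decade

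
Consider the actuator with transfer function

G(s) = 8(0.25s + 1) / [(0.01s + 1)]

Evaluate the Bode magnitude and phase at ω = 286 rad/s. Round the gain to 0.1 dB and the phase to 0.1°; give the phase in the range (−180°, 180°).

45.5 dB, 18.5°

At ω = 286 rad/s:
zero (1 + j286·0.25) = 1 + j71.5 → |·| ≈ 71.507, ∠ ≈ 89.20°
pole (1 + j286·0.01) = 1 + j2.86 → |·| ≈ 3.0298, ∠ ≈ 70.73°
|G| = 8 · 71.507 / (3.0298) ≈ 188.81
Gain = 20 log₁₀(188.81) ≈ 45.52 dB
∠G = (89.20°) − (70.73°) = 18.47°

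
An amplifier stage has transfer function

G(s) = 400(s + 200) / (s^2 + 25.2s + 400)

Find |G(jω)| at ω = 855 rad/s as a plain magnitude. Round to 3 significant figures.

At s = jω = j855:
zero (s+200): 200 + j855 → |·| = √(200²+855²) = √771025 ≈ 878.08, ∠ = arctan(855/200) ≈ 76.83°
quadratic: (j855)² + 25.2·j855 + 400 = -730625 + j21546 → |·| ≈ 7.3094e+05, ∠ ≈ 178.31°
|G| = 400 · 878.08 / 7.3094e+05 ≈ 0.48052

0.481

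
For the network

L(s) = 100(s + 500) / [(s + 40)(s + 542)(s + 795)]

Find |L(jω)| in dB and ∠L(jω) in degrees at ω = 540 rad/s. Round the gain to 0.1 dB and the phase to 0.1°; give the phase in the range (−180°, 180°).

At s = jω = j540:
zero (s+500): 500 + j540 → |·| = √(500²+540²) = √541600 ≈ 735.93, ∠ = arctan(540/500) ≈ 47.20°
pole (s+40): 40 + j540 → |·| = √(40²+540²) = √293200 ≈ 541.48, ∠ = arctan(540/40) ≈ 85.76°
pole (s+542): 542 + j540 → |·| = √(542²+540²) = √585364 ≈ 765.09, ∠ = arctan(540/542) ≈ 44.89°
pole (s+795): 795 + j540 → |·| = √(795²+540²) = √923625 ≈ 961.05, ∠ = arctan(540/795) ≈ 34.19°
|L| = 100 · 735.93 / 3.9814e+08 ≈ 0.00018484
Gain = 20 log₁₀(0.00018484) ≈ -74.66 dB
∠L = 47.20° − 164.84° = -117.64°

-74.7 dB, -117.6°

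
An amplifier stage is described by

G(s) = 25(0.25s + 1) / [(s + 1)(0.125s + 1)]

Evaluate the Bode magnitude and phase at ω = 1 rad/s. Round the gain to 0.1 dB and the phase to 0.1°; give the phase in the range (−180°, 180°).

At ω = 1 rad/s:
zero (1 + j1·0.25) = 1 + j0.25 → |·| ≈ 1.0308, ∠ ≈ 14.04°
pole (1 + j1·1) = 1 + j1 → |·| ≈ 1.4142, ∠ ≈ 45.00°
pole (1 + j1·0.125) = 1 + j0.125 → |·| ≈ 1.0078, ∠ ≈ 7.13°
|G| = 25 · 1.0308 / (1.4142 · 1.0078) ≈ 18.081
Gain = 20 log₁₀(18.081) ≈ 25.14 dB
∠G = (14.04°) − (45.00° + 7.13°) = -38.09°

25.1 dB, -38.1°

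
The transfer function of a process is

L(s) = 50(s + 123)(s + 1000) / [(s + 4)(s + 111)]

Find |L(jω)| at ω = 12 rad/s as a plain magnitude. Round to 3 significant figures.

At s = jω = j12:
zero (s+123): 123 + j12 → |·| = √(123²+12²) = √15273 ≈ 123.58, ∠ = arctan(12/123) ≈ 5.57°
zero (s+1000): 1000 + j12 → |·| = √(1000²+12²) = √1000144 ≈ 1000.1, ∠ = arctan(12/1000) ≈ 0.69°
pole (s+4): 4 + j12 → |·| = √(4²+12²) = √160 ≈ 12.649, ∠ = arctan(12/4) ≈ 71.57°
pole (s+111): 111 + j12 → |·| = √(111²+12²) = √12465 ≈ 111.65, ∠ = arctan(12/111) ≈ 6.17°
|L| = 50 · 1.2359e+05 / 1412.3 ≈ 4375.5

4.38e+03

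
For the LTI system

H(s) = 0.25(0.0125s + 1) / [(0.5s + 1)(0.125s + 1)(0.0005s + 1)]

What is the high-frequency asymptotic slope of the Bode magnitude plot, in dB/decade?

-40 dB/decade

Each pole contributes −20 dB/decade at high frequency; each zero contributes +20 dB/decade.
Net: 1 zero(s) − 3 pole(s) → -40 dB/decade.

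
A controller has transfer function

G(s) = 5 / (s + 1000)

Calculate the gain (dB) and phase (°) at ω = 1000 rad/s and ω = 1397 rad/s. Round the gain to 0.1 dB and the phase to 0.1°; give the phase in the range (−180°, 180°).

ω = 1000: -49.0 dB, -45.0°; ω = 1397: -50.7 dB, -54.4°

At s = jω = j1000:
pole (s+1000): 1000 + j1000 → |·| = √(1000²+1000²) = √2000000 ≈ 1414.2, ∠ = arctan(1000/1000) ≈ 45.00°
|G| = 5 / 1414.2 ≈ 0.0035356
Gain = 20 log₁₀(0.0035356) ≈ -49.03 dB
∠G = 0.00° − 45.00° = -45.00°

At s = jω = j1397:
pole (s+1000): 1000 + j1397 → |·| = √(1000²+1397²) = √2951609 ≈ 1718, ∠ = arctan(1397/1000) ≈ 54.40°
|G| = 5 / 1718 ≈ 0.0029104
Gain = 20 log₁₀(0.0029104) ≈ -50.72 dB
∠G = 0.00° − 54.40° = -54.40°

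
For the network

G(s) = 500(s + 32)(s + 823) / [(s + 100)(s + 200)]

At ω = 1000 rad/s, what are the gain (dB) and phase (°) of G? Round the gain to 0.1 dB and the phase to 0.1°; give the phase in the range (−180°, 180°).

56.0 dB, -24.3°

At s = jω = j1000:
zero (s+32): 32 + j1000 → |·| = √(32²+1000²) = √1001024 ≈ 1000.5, ∠ = arctan(1000/32) ≈ 88.17°
zero (s+823): 823 + j1000 → |·| = √(823²+1000²) = √1677329 ≈ 1295.1, ∠ = arctan(1000/823) ≈ 50.55°
pole (s+100): 100 + j1000 → |·| = √(100²+1000²) = √1010000 ≈ 1005, ∠ = arctan(1000/100) ≈ 84.29°
pole (s+200): 200 + j1000 → |·| = √(200²+1000²) = √1040000 ≈ 1019.8, ∠ = arctan(1000/200) ≈ 78.69°
|G| = 500 · 1.2957e+06 / 1.0249e+06 ≈ 632.11
Gain = 20 log₁₀(632.11) ≈ 56.02 dB
∠G = 138.72° − 162.98° = -24.26°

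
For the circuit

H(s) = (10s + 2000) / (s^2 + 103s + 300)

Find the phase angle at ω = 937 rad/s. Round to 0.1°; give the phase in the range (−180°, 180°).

Substitute s = j937:
Numerator: 10(j937) + 2000 = 2000 + j9370
Denominator: (j937)^2 + 103(j937) + 300 = -877669 + j96511
|N| = √(2000² + 9370²) ≈ 9581.1, ∠N ≈ 77.95°
|D| = √(877669² + 96511²) ≈ 8.8296e+05, ∠D ≈ 173.72°
∠H = 77.95° − 173.72° = -95.77°

-95.8°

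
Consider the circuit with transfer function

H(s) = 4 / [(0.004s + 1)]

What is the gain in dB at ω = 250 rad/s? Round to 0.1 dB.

At ω = 250 rad/s:
pole (1 + j250·0.004) = 1 + j1 → |·| ≈ 1.4142, ∠ ≈ 45.00°
|H| = 4 · 1 / (1.4142) ≈ 2.8285
Gain = 20 log₁₀(2.8285) ≈ 9.03 dB

9.0 dB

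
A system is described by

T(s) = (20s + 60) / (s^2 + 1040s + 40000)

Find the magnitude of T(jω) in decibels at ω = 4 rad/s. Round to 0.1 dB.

-52.1 dB

Substitute s = j4:
Numerator: 20(j4) + 60 = 60 + j80
Denominator: (j4)^2 + 1040(j4) + 40000 = 39984 + j4160
|N| = √(60² + 80²) ≈ 100, ∠N ≈ 53.13°
|D| = √(39984² + 4160²) ≈ 40200, ∠D ≈ 5.94°
|T| = 100 / 40200 ≈ 0.0024876
Gain = 20 log₁₀(0.0024876) ≈ -52.08 dB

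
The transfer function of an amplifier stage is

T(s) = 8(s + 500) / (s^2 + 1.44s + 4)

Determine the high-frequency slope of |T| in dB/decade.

Each pole contributes −20 dB/decade at high frequency; each zero contributes +20 dB/decade.
Net: 1 zero(s) − 2 pole(s) → -20 dB/decade.

-20 dB/decade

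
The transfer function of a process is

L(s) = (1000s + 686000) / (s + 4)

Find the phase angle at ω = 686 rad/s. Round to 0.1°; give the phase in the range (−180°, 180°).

-44.7°

Substitute s = j686:
Numerator: 1000(j686) + 686000 = 686000 + j686000
Denominator: (j686) + 4 = 4 + j686
|N| = √(686000² + 686000²) ≈ 9.7015e+05, ∠N ≈ 45.00°
|D| = √(4² + 686²) ≈ 686.01, ∠D ≈ 89.67°
∠L = 45.00° − 89.67° = -44.67°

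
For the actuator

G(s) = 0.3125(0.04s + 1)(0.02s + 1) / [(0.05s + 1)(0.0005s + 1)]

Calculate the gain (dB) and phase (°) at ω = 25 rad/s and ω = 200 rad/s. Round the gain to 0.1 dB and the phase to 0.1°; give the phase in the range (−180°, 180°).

ω = 25: -10.2 dB, 19.5°; ω = 200: 0.2 dB, 68.8°

At ω = 25 rad/s:
zero (1 + j25·0.04) = 1 + j1 → |·| ≈ 1.4142, ∠ ≈ 45.00°
zero (1 + j25·0.02) = 1 + j0.5 → |·| ≈ 1.118, ∠ ≈ 26.57°
pole (1 + j25·0.05) = 1 + j1.25 → |·| ≈ 1.6008, ∠ ≈ 51.34°
pole (1 + j25·0.0005) = 1 + j0.0125 → |·| ≈ 1.0001, ∠ ≈ 0.72°
|G| = 0.3125 · 1.4142 · 1.118 / (1.6008 · 1.0001) ≈ 0.30862
Gain = 20 log₁₀(0.30862) ≈ -10.21 dB
∠G = (45.00° + 26.57°) − (51.34° + 0.72°) = 19.51°

At ω = 200 rad/s:
zero (1 + j200·0.04) = 1 + j8 → |·| ≈ 8.0623, ∠ ≈ 82.87°
zero (1 + j200·0.02) = 1 + j4 → |·| ≈ 4.1231, ∠ ≈ 75.96°
pole (1 + j200·0.05) = 1 + j10 → |·| ≈ 10.05, ∠ ≈ 84.29°
pole (1 + j200·0.0005) = 1 + j0.1 → |·| ≈ 1.005, ∠ ≈ 5.71°
|G| = 0.3125 · 8.0623 · 4.1231 / (10.05 · 1.005) ≈ 1.0285
Gain = 20 log₁₀(1.0285) ≈ 0.24 dB
∠G = (82.87° + 75.96°) − (84.29° + 5.71°) = 68.83°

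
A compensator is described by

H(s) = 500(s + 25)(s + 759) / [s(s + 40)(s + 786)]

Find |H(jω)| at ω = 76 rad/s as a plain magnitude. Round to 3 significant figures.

At s = jω = j76:
zero (s+25): 25 + j76 → |·| = √(25²+76²) = √6401 ≈ 80.006, ∠ = arctan(76/25) ≈ 71.79°
zero (s+759): 759 + j76 → |·| = √(759²+76²) = √581857 ≈ 762.8, ∠ = arctan(76/759) ≈ 5.72°
pole (s+40): 40 + j76 → |·| = √(40²+76²) = √7376 ≈ 85.884, ∠ = arctan(76/40) ≈ 62.24°
pole (s+786): 786 + j76 → |·| = √(786²+76²) = √623572 ≈ 789.67, ∠ = arctan(76/786) ≈ 5.52°
pole at origin: |s| = 76, ∠ = 90.00° (in denominator)
|H| = 500 · 61029 / 5.1543e+06 ≈ 5.9202

5.92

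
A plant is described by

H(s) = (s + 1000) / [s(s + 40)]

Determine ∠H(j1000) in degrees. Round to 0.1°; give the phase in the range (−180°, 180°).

-132.7°

At s = jω = j1000:
zero (s+1000): 1000 + j1000 → |·| = √(1000²+1000²) = √2000000 ≈ 1414.2, ∠ = arctan(1000/1000) ≈ 45.00°
pole (s+40): 40 + j1000 → |·| = √(40²+1000²) = √1001600 ≈ 1000.8, ∠ = arctan(1000/40) ≈ 87.71°
pole at origin: |s| = 1000, ∠ = 90.00° (in denominator)
∠H = 45.00° − 177.71° = -132.71°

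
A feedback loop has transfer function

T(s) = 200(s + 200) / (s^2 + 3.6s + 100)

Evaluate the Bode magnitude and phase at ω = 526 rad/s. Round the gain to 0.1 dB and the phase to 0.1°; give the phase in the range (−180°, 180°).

-7.8 dB, -110.4°

At s = jω = j526:
zero (s+200): 200 + j526 → |·| = √(200²+526²) = √316676 ≈ 562.74, ∠ = arctan(526/200) ≈ 69.18°
quadratic: (j526)² + 3.6·j526 + 100 = -276576 + j1893.6 → |·| ≈ 2.7658e+05, ∠ ≈ 179.61°
|T| = 200 · 562.74 / 2.7658e+05 ≈ 0.40693
Gain = 20 log₁₀(0.40693) ≈ -7.81 dB
∠T = 69.18° − 179.61° = -110.43°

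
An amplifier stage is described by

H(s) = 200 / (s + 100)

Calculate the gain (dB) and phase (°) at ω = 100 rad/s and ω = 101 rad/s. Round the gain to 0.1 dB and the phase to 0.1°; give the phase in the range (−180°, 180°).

At s = jω = j100:
pole (s+100): 100 + j100 → |·| = √(100²+100²) = √20000 ≈ 141.42, ∠ = arctan(100/100) ≈ 45.00°
|H| = 200 / 141.42 ≈ 1.4142
Gain = 20 log₁₀(1.4142) ≈ 3.01 dB
∠H = 0.00° − 45.00° = -45.00°

At s = jω = j101:
pole (s+100): 100 + j101 → |·| = √(100²+101²) = √20201 ≈ 142.13, ∠ = arctan(101/100) ≈ 45.29°
|H| = 200 / 142.13 ≈ 1.4072
Gain = 20 log₁₀(1.4072) ≈ 2.97 dB
∠H = 0.00° − 45.29° = -45.29°

ω = 100: 3.0 dB, -45.0°; ω = 101: 3.0 dB, -45.3°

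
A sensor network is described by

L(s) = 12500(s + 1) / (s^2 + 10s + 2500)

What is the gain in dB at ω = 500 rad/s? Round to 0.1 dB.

28.0 dB

At s = jω = j500:
zero (s+1): 1 + j500 → |·| = √(1²+500²) = √250001 ≈ 500, ∠ = arctan(500/1) ≈ 89.89°
quadratic: (j500)² + 10·j500 + 2500 = -247500 + j5000 → |·| ≈ 2.4755e+05, ∠ ≈ 178.84°
|L| = 12500 · 500 / 2.4755e+05 ≈ 25.247
Gain = 20 log₁₀(25.247) ≈ 28.04 dB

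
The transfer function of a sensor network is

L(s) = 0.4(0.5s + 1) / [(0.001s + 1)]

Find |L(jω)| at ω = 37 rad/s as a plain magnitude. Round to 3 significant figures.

At ω = 37 rad/s:
zero (1 + j37·0.5) = 1 + j18.5 → |·| ≈ 18.527, ∠ ≈ 86.91°
pole (1 + j37·0.001) = 1 + j0.037 → |·| ≈ 1.0007, ∠ ≈ 2.12°
|L| = 0.4 · 18.527 / (1.0007) ≈ 7.4056

7.41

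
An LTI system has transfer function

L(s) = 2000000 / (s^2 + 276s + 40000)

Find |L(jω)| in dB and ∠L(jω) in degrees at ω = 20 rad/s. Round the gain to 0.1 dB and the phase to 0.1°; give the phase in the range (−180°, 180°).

34.0 dB, -7.9°

At s = jω = j20:
quadratic: (j20)² + 276·j20 + 40000 = 39600 + j5520 → |·| ≈ 39983, ∠ ≈ 7.94°
|L| = 2000000 / 39983 ≈ 50.021
Gain = 20 log₁₀(50.021) ≈ 33.98 dB
∠L = 0.00° − 7.94° = -7.94°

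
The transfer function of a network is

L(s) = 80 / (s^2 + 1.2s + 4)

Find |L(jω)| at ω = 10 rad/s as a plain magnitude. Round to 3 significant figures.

At s = jω = j10:
quadratic: (j10)² + 1.2·j10 + 4 = -96 + j12 → |·| ≈ 96.747, ∠ ≈ 172.87°
|L| = 80 / 96.747 ≈ 0.8269

0.827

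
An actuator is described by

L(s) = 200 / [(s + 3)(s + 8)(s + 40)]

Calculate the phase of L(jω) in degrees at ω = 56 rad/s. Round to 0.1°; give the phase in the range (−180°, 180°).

At s = jω = j56:
pole (s+3): 3 + j56 → |·| = √(3²+56²) = √3145 ≈ 56.08, ∠ = arctan(56/3) ≈ 86.93°
pole (s+8): 8 + j56 → |·| = √(8²+56²) = √3200 ≈ 56.569, ∠ = arctan(56/8) ≈ 81.87°
pole (s+40): 40 + j56 → |·| = √(40²+56²) = √4736 ≈ 68.819, ∠ = arctan(56/40) ≈ 54.46°
∠L = 0.00° − 223.26° = -223.26° ≡ 136.74° (principal value)

136.7°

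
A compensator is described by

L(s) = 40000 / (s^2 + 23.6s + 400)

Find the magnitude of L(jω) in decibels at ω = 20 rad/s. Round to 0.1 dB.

At s = jω = j20:
quadratic: (j20)² + 23.6·j20 + 400 = 0 + j472 → |·| ≈ 472, ∠ ≈ 90.00°
|L| = 40000 / 472 ≈ 84.746
Gain = 20 log₁₀(84.746) ≈ 38.56 dB

38.6 dB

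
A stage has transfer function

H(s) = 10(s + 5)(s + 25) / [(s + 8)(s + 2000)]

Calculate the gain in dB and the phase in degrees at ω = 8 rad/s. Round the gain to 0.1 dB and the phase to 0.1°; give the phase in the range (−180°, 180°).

At s = jω = j8:
zero (s+5): 5 + j8 → |·| = √(5²+8²) = √89 ≈ 9.434, ∠ = arctan(8/5) ≈ 57.99°
zero (s+25): 25 + j8 → |·| = √(25²+8²) = √689 ≈ 26.249, ∠ = arctan(8/25) ≈ 17.74°
pole (s+8): 8 + j8 → |·| = √(8²+8²) = √128 ≈ 11.314, ∠ = arctan(8/8) ≈ 45.00°
pole (s+2000): 2000 + j8 → |·| = √(2000²+8²) = √4000064 ≈ 2000, ∠ = arctan(8/2000) ≈ 0.23°
|H| = 10 · 247.63 / 22628 ≈ 0.10944
Gain = 20 log₁₀(0.10944) ≈ -19.22 dB
∠H = 75.73° − 45.23° = 30.50°

-19.2 dB, 30.5°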